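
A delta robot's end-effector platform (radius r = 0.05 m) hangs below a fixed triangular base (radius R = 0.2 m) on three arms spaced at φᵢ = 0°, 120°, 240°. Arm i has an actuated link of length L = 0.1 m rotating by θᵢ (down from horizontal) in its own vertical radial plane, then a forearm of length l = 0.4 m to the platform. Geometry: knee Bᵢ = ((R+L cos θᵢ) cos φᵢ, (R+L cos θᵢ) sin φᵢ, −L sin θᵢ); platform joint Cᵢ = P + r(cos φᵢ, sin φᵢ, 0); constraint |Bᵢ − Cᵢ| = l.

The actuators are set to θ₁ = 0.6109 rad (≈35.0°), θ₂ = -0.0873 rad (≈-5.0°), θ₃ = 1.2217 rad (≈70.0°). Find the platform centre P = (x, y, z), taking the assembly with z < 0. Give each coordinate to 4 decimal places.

(0.0014, 0.1245, -0.3596)

arm 1 at φ=0.0°: ρ1 = 0.2319;  centre 1 = (0.2319, 0.0000, -0.0574)
arm 2 at φ=120.0°: ρ2 = 0.2496;  centre 2 = (-0.1248, 0.2162, 0.0087)
φ3=240.0°: virtual centre (-0.0921, -0.1595, -0.0940), radius l
|centre ₂|²−|centre ₁|² = 0.0053;  |centre ₃|²−|centre ₁|² = -0.0143
[-0.7134 0.4324 0.1322]·P = 0.0053;  [-0.6480 -0.3191 -0.0732]·P = -0.0143
Cramer: x(z) = 0.0088+0.0207z;  y(z) = 0.0269-0.2715z
quadratic in z: (1.0742)z²+(0.0909)z+(-0.1062)=0, √Δ=0.6817 → z ∈ {-0.3596, 0.2750}; z = -0.3596 (taking z<0)
x = 0.0014, y = 0.1245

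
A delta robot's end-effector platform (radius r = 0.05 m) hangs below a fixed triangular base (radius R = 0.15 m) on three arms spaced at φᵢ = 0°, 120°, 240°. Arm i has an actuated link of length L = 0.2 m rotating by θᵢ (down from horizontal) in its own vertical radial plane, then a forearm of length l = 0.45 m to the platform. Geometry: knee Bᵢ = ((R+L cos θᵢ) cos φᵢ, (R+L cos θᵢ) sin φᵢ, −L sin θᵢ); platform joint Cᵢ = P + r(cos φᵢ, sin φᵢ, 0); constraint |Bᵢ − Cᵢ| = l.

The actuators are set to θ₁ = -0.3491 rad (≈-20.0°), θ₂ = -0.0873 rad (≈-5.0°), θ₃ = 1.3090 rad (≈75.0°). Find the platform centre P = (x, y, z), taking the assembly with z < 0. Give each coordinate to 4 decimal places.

arm 1 at φ=0.0°: e+L cos θ1 = 0.2879;  centre 1 = (0.2879, 0.0000, 0.0684)
arm 2 at φ=120.0°: e+L cos θ2 = 0.2992;  centre 2 = (-0.1496, 0.2591, 0.0174)
φ3=240.0°: virtual centre (-0.0759, -0.1314, -0.1932), radius l
eliminate P² terms by subtracting sphere 1 from 2 and 3
linear system: -0.8751x+0.5183y = 0.0023−-0.1019z; -0.7276x+-0.2629y = -0.0272−-0.5232z
Cramer: x(z) = 0.0223-0.4908z;  y(z) = 0.0420-0.6319z
quadratic in z: (1.6401)z²+(0.0709)z+(-0.1255)=0, √Δ=0.9101 → z ∈ {-0.2991, 0.2558}; z = -0.2991 (taking z<0)
x = 0.1690, y = 0.2309

(0.1690, 0.2309, -0.2991)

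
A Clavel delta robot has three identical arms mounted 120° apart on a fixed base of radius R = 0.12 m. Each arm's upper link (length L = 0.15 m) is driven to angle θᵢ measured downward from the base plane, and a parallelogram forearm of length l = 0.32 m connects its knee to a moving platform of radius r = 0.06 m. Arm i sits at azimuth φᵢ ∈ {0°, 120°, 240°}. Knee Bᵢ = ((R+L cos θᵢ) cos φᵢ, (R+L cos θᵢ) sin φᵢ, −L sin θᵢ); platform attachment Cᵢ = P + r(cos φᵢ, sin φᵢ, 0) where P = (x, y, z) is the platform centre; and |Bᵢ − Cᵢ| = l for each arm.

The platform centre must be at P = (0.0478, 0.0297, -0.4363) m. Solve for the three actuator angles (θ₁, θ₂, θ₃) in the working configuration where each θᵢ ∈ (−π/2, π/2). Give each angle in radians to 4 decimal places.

arm 1 (φ=0.0°): x'=0.0478, y'=0.0297
  e−x'=0.0122;  (l²−L²−(e−x')²−y'²−z²)/2L = -0.3716
  √(A²+B²)=0.4365;  θ1 = -1.5428+2.5895 ≈ 1.0467
rotate P by −φ2: (0.0018, -0.0562, -0.4363)
  A cos θ + B sin θ = C:  0.0582·cos θ + -0.4363·sin θ = -0.3900
  γ=atan2(-0.4363,0.0582)=-1.4382;  ψ=arccos(-0.8861)=2.6596;  θ2=γ+ψ≈1.2214
φ3=240.0° → target in arm frame (-0.0496, 0.0265)
  A=0.1096, B=-0.4363, C=(l²−L²−A²−y'²−z²)/(2L)=-0.4106
  γ=atan2(-0.4363,0.1096)=-1.3246;  ψ=arccos(-0.9127)=2.7207;  θ3=γ+ψ≈1.3961

θ₁ = 1.0467, θ₂ = 1.2214, θ₃ = 1.3961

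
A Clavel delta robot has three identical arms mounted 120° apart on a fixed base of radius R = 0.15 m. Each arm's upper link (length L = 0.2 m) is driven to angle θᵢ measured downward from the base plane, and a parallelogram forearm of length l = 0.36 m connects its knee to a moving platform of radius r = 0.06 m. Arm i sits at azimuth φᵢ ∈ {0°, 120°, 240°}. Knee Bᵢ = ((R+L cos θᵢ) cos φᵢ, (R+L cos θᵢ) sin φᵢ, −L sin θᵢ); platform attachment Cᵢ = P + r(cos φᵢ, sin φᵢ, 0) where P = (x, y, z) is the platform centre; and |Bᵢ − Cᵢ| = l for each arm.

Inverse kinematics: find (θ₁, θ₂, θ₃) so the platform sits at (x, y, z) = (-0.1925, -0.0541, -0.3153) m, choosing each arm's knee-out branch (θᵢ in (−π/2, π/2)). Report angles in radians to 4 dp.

θ₁ = 1.3088, θ₂ = 0.5237, θ₃ = 0.0872

φ1=0.0° → target in arm frame (-0.1925, -0.0541)
  A=0.2825, B=-0.3153, C=(l²−L²−A²−y'²−z²)/(2L)=-0.2314
  θ1 = atan2(B,A) + arccos(C/0.4233) = 1.3088
φ2=120.0° → target in arm frame (0.0494, 0.1938)
  A cos θ + B sin θ = C:  0.0406·cos θ + -0.3153·sin θ = -0.1225
  √(A²+B²)=0.3179;  θ2 = -1.4427+1.9664 ≈ 0.5237
arm 3 (φ=240.0°): x'=0.1431, y'=-0.1397
  A cos θ + B sin θ = C:  -0.0531·cos θ + -0.3153·sin θ = -0.0803
  γ=atan2(-0.3153,-0.0531)=-1.7376;  ψ=arccos(-0.2513)=1.8248;  θ3=γ+ψ≈0.0872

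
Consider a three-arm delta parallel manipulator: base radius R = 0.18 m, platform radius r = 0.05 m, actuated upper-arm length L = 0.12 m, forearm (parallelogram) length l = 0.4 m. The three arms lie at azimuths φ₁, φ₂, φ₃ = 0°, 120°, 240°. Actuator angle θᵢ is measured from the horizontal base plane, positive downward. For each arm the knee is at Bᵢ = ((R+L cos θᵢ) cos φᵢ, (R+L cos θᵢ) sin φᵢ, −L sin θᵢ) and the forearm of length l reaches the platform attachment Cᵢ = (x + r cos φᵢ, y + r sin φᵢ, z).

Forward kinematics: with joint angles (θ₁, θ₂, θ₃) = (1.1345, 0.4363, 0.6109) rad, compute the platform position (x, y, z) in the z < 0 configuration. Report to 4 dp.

(-0.0892, 0.0203, -0.4033)

O1 = (0.1807·cos0.0°, 0.1807·sin0.0°, -0.1088) = (0.1807, 0.0000, -0.1088)
arm 2 at φ=120.0°: (R−r)+L cos θ2 = 0.2388;  O2 = (-0.1194, 0.2068, -0.0507)
arm 3 at φ=240.0°: (R−r)+L cos θ3 = 0.2283;  O3 = (-0.1141, -0.1977, -0.0688)
eliminate P² terms by subtracting sphere 1 from 2 and 3
plane₁₂: -0.6002x+0.4135y+0.1161z = 0.0151
Cramer: x(z) = -0.0230+0.1640z;  y(z) = 0.0031-0.0427z
sphere 1 gives Az²+Bz+C=0 with A=1.0287, B=0.1504, C=-0.1066;  B²−4AC=0.4615;  roots -0.4033, 0.2571;  negative root z = -0.4033
x = -0.0892, y = 0.0203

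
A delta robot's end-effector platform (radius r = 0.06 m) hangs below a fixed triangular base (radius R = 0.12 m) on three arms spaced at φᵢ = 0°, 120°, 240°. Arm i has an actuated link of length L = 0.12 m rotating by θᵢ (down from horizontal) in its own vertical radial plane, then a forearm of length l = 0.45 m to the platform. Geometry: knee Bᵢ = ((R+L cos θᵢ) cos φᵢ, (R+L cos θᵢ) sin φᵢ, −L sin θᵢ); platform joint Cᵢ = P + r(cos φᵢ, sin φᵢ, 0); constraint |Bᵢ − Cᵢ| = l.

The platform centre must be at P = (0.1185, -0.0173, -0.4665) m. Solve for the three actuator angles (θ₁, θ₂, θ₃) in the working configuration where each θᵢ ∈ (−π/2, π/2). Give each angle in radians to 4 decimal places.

θ₁ = 0.1743, θ₂ = 0.7852, θ₃ = 0.6979

rotate P by −φ1: (0.1185, -0.0173, -0.4665)
  A cos θ + B sin θ = C:  -0.0585·cos θ + -0.4665·sin θ = -0.1385
  √(A²+B²)=0.4702;  θ1 = -1.6955+1.8699 ≈ 0.1743
φ2=120.0° → target in arm frame (-0.0742, -0.0940)
  A=0.1342, B=-0.4665, C=(l²−L²−A²−y'²−z²)/(2L)=-0.2349
  √(A²+B²)=0.4854;  θ2 = -1.2906+2.0759 ≈ 0.7852
arm 3 (φ=240.0°): x'=-0.0443, y'=0.1113
  A cos θ + B sin θ = C:  0.1043·cos θ + -0.4665·sin θ = -0.2199
  θ3 = atan2(B,A) + arccos(C/0.4780) = 0.6979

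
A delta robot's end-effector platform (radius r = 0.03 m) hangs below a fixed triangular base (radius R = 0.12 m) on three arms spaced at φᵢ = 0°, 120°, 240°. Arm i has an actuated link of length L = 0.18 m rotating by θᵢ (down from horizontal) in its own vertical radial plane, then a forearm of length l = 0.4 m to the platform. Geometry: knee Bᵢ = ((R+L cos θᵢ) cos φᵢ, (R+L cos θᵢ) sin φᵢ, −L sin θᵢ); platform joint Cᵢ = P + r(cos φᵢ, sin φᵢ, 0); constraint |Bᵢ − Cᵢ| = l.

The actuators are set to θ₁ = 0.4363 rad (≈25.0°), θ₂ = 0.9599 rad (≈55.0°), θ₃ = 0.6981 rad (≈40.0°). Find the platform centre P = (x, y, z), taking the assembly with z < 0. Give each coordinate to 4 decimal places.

arm 1 at φ=0.0°: ρ1 = 0.2531;  O1 = (0.2531, 0.0000, -0.0761)
φ2=120.0°: virtual centre (-0.0966, 0.1674, -0.1474), radius l
O3 = (0.2279·cos240.0°, 0.2279·sin240.0°, -0.1157) = (-0.1139, -0.1974, -0.1157)
subtract pairs → two planes through P
plane₁₂: -0.6995x+0.3347y+-0.1428z = -0.0108
det = 0.5219;  x = 0.0111+-0.1588z,  y = -0.0091+0.0946z
into |P−O₁|² = l²: 1.0342z² + 0.2273z + -0.0955 = 0;  Δ = 0.4469;  z = -0.4331 or 0.2133 → z<0 root = -0.4331
x = 0.0799, y = -0.0500

(0.0799, -0.0500, -0.4331)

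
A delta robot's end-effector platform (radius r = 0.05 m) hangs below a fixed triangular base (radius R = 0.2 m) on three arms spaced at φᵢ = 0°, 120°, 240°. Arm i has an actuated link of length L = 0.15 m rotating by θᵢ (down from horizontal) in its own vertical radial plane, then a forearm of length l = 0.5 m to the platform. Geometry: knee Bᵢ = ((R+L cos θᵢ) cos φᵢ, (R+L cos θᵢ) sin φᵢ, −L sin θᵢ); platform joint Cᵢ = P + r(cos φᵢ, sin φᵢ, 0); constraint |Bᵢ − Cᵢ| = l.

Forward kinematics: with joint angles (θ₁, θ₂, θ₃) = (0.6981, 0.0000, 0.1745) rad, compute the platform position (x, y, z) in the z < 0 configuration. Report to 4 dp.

arm 1 at φ=0.0°: e+L cos θ1 = 0.2649;  centre 1 = (0.2649, 0.0000, -0.0964)
centre 2 = (0.3000·cos120.0°, 0.3000·sin120.0°, 0.0000) = (-0.1500, 0.2598, 0.0000)
arm 3 at φ=240.0°: e+L cos θ3 = 0.2977;  centre 3 = (-0.1489, -0.2578, -0.0260)
|centre ₂|²−|centre ₁|² = 0.0105;  |centre ₃|²−|centre ₁|² = 0.0098
[-0.8298 0.5196 0.1928]·P = 0.0105;  [-0.8275 -0.5157 0.1407]·P = 0.0098
Cramer: x(z) = -0.0123+0.2011z;  y(z) = 0.0006-0.0499z
sphere 1 gives Az²+Bz+C=0 with A=1.0429, B=0.0812, C=-0.1639;  B²−4AC=0.6902;  roots -0.4372, 0.3593;  negative root z = -0.4372
x = -0.1002, y = 0.0224

(-0.1002, 0.0224, -0.4372)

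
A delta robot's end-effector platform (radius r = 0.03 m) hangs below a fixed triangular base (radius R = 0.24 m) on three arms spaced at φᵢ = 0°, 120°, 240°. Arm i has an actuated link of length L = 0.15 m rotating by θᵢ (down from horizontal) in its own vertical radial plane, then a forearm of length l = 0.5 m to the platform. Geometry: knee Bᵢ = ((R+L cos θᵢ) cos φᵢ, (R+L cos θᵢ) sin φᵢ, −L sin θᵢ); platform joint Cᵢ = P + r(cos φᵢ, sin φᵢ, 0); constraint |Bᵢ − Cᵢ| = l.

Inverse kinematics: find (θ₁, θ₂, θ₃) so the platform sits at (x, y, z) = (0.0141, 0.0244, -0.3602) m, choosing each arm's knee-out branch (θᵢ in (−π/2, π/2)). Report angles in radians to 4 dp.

φ1=0.0° → target in arm frame (0.0141, 0.0244)
  A cos θ + B sin θ = C:  0.1959·cos θ + -0.3602·sin θ = 0.1959
  θ1 = atan2(B,A) + arccos(C/0.4100) = -0.0001
rotate P by −φ2: (0.0141, -0.0244, -0.3602)
  A cos θ + B sin θ = C:  0.1959·cos θ + -0.3602·sin θ = 0.1959
  γ=atan2(-0.3602,0.1959)=-1.0726;  ψ=arccos(0.4778)=1.0726;  θ2=γ+ψ≈0.0000
rotate P by −φ3: (-0.0282, 0.0000, -0.3602)
  e−x'=0.2382;  (l²−L²−(e−x')²−y'²−z²)/2L = 0.1368
  θ3 = atan2(B,A) + arccos(C/0.4318) = 0.2620

θ₁ = -0.0001, θ₂ = 0.0000, θ₃ = 0.2620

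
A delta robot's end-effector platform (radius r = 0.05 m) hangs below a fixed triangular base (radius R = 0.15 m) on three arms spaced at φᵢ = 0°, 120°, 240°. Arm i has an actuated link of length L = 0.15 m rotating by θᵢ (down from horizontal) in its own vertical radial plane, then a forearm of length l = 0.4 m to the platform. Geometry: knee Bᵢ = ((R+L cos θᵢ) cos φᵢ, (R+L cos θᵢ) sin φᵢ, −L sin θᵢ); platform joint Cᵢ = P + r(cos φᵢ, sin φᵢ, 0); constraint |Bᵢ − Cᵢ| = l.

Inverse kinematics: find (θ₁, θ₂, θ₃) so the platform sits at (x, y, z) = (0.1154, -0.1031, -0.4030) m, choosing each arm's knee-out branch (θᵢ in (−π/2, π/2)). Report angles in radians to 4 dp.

arm 1 (φ=0.0°): x'=0.1154, y'=-0.1031
  A=-0.0154, B=-0.4030, C=(l²−L²−A²−y'²−z²)/(2L)=-0.1193
  θ1 = atan2(B,A) + arccos(C/0.4033) = 0.2620
rotate P by −φ2: (-0.1470, -0.0484, -0.4030)
  A cos θ + B sin θ = C:  0.2470·cos θ + -0.4030·sin θ = -0.2942
  √(A²+B²)=0.4727;  θ2 = -1.0210+2.2426 ≈ 1.2216
arm 3 (φ=240.0°): x'=0.0316, y'=0.1515
  A=0.0684, B=-0.4030, C=(l²−L²−A²−y'²−z²)/(2L)=-0.1751
  √(A²+B²)=0.4088;  θ3 = -1.4026+2.0136 ≈ 0.6109

θ₁ = 0.2620, θ₂ = 1.2216, θ₃ = 0.6109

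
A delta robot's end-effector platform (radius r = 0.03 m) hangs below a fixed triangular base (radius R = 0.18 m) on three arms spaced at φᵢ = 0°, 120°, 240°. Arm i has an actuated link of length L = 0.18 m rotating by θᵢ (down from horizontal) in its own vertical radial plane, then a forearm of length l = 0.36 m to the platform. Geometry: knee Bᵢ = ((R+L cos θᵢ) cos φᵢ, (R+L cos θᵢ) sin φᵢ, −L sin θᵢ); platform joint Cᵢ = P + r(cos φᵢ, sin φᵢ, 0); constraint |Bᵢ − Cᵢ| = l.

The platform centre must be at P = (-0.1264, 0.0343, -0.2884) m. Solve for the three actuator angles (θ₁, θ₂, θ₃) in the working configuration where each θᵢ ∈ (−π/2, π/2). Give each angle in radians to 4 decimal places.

θ₁ = 1.2219, θ₂ = 0.1742, θ₃ = 0.5235

φ1=0.0° → target in arm frame (-0.1264, 0.0343)
  A=0.2764, B=-0.2884, C=(l²−L²−A²−y'²−z²)/(2L)=-0.1765
  γ=atan2(-0.2884,0.2764)=-0.8066;  ψ=arccos(-0.4419)=2.0285;  θ1=γ+ψ≈1.2219
rotate P by −φ2: (0.0929, 0.0923, -0.2884)
  e−x'=0.0571;  (l²−L²−(e−x')²−y'²−z²)/2L = 0.0062
  γ=atan2(-0.2884,0.0571)=-1.3754;  ψ=arccos(0.0212)=1.5496;  θ2=γ+ψ≈0.1742
arm 3 (φ=240.0°): x'=0.0335, y'=-0.1266
  A cos θ + B sin θ = C:  0.1165·cos θ + -0.2884·sin θ = -0.0433
  γ=atan2(-0.2884,0.1165)=-1.1869;  ψ=arccos(-0.1391)=1.7104;  θ3=γ+ψ≈0.5235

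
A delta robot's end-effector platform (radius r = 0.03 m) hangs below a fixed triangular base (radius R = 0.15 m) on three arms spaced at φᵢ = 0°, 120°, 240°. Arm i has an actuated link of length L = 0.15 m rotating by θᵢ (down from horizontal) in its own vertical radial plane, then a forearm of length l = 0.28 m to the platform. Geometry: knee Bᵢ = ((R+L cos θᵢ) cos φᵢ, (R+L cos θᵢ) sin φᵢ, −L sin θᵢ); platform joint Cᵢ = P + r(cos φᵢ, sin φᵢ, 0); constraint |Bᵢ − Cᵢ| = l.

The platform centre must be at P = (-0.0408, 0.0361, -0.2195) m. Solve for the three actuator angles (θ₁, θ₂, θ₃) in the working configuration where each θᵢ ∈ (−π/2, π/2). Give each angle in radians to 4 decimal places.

φ1=0.0° → target in arm frame (-0.0408, 0.0361)
  A cos θ + B sin θ = C:  0.1608·cos θ + -0.2195·sin θ = -0.0648
  θ1 = atan2(B,A) + arccos(C/0.2721) = 0.8727
φ2=120.0° → target in arm frame (0.0517, 0.0173)
  A cos θ + B sin θ = C:  0.0683·cos θ + -0.2195·sin θ = 0.0092
  √(A²+B²)=0.2299;  θ2 = -1.2690+1.5309 ≈ 0.2619
rotate P by −φ3: (-0.0109, -0.0534, -0.2195)
  A cos θ + B sin θ = C:  0.1309·cos θ + -0.2195·sin θ = -0.0409
  √(A²+B²)=0.2555;  θ3 = -1.0332+1.7313 ≈ 0.6982

θ₁ = 0.8727, θ₂ = 0.2619, θ₃ = 0.6982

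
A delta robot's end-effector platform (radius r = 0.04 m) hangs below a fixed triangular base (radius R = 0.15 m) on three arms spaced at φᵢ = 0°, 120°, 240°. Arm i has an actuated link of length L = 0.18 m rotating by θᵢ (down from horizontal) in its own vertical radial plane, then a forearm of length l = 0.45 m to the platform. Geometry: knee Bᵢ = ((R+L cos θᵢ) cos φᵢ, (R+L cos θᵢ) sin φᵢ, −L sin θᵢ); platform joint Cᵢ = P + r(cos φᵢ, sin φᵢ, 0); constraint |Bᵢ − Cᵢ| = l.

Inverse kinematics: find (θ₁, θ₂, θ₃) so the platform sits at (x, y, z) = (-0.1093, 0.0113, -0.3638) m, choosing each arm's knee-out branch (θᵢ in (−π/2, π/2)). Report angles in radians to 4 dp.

rotate P by −φ1: (-0.1093, 0.0113, -0.3638)
  A=0.2193, B=-0.3638, C=(l²−L²−A²−y'²−z²)/(2L)=-0.0291
  √(A²+B²)=0.4248;  θ1 = -1.0283+1.6393 ≈ 0.6110
arm 2 (φ=120.0°): x'=0.0644, y'=0.0890
  A=0.0456, B=-0.3638, C=(l²−L²−A²−y'²−z²)/(2L)=0.0771
  θ2 = atan2(B,A) + arccos(C/0.3666) = -0.0872
φ3=240.0° → target in arm frame (0.0449, -0.1003)
  A=0.0651, B=-0.3638, C=(l²−L²−A²−y'²−z²)/(2L)=0.0651
  γ=atan2(-0.3638,0.0651)=-1.3936;  ψ=arccos(0.1762)=1.3937;  θ3=γ+ψ≈0.0000

θ₁ = 0.6110, θ₂ = -0.0872, θ₃ = 0.0000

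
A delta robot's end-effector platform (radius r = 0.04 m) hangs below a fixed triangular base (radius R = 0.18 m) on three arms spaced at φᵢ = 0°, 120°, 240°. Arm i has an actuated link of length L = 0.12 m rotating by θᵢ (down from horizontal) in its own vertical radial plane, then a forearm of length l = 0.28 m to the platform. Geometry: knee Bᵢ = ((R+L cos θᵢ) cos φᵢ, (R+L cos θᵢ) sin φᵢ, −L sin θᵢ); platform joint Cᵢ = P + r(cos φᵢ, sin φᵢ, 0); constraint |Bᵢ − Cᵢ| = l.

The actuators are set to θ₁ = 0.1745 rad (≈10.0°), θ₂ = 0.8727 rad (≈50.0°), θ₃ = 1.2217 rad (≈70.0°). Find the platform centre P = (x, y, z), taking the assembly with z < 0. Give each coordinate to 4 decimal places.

φ1=0.0°: virtual centre (0.2582, 0.0000, -0.0208), radius l
φ2=120.0°: virtual centre (-0.1086, 0.1880, -0.0919), radius l
φ3=240.0°: virtual centre (-0.0905, -0.1568, -0.1128), radius l
|O₂|²−|O₁|² = -0.0115;  |O₃|²−|O₁|² = -0.0216
linear system: -0.7335x+0.3761y = -0.0115−-0.1422z; -0.6974x+-0.3136y = -0.0216−-0.1839z
Cramer: x(z) = 0.0238-0.2310z;  y(z) = 0.0159-0.0725z
quadratic in z: (1.0586)z²+(0.1476)z+(-0.0228)=0, √Δ=0.3440 → z ∈ {-0.2322, 0.0927}; z = -0.2322 (taking z<0)
x = 0.0775, y = 0.0327

(0.0775, 0.0327, -0.2322)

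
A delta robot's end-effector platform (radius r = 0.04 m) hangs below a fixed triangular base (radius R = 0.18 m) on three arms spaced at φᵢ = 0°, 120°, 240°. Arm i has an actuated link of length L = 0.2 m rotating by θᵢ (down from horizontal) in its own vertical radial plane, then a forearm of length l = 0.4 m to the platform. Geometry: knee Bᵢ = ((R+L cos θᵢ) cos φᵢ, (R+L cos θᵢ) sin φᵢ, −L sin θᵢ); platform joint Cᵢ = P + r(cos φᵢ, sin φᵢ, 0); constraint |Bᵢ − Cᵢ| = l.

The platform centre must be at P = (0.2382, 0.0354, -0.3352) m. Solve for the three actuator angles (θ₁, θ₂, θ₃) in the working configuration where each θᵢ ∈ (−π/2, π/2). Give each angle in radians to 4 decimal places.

rotate P by −φ1: (0.2382, 0.0354, -0.3352)
  A cos θ + B sin θ = C:  -0.0982·cos θ + -0.3352·sin θ = -0.0081
  θ1 = atan2(B,A) + arccos(C/0.3493) = -0.2617
arm 2 (φ=120.0°): x'=-0.0884, y'=-0.2240
  e−x'=0.2284;  (l²−L²−(e−x')²−y'²−z²)/2L = -0.2368
  √(A²+B²)=0.4056;  θ2 = -0.9726+2.1941 ≈ 1.2215
rotate P by −φ3: (-0.1498, 0.1886, -0.3352)
  e−x'=0.2898;  (l²−L²−(e−x')²−y'²−z²)/2L = -0.2797
  γ=atan2(-0.3352,0.2898)=-0.8580;  ψ=arccos(-0.6313)=2.2540;  θ3=γ+ψ≈1.3960

θ₁ = -0.2617, θ₂ = 1.2215, θ₃ = 1.3960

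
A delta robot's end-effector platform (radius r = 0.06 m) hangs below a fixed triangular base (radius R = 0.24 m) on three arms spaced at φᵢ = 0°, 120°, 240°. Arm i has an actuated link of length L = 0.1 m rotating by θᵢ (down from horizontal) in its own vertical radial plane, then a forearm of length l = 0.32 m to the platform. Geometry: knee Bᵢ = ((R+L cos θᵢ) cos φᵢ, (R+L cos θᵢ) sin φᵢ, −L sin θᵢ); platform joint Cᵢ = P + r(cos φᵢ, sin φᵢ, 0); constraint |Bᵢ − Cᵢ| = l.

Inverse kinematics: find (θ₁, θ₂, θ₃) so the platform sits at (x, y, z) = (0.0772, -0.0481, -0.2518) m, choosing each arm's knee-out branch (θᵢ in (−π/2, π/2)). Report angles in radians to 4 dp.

rotate P by −φ1: (0.0772, -0.0481, -0.2518)
  e−x'=0.1028;  (l²−L²−(e−x')²−y'²−z²)/2L = 0.0806
  θ1 = atan2(B,A) + arccos(C/0.2720) = 0.0868
rotate P by −φ2: (-0.0803, -0.0428, -0.2518)
  e−x'=0.2603;  (l²−L²−(e−x')²−y'²−z²)/2L = -0.2028
  γ=atan2(-0.2518,0.2603)=-0.7689;  ψ=arccos(-0.5601)=2.1654;  θ2=γ+ψ≈1.3965
rotate P by −φ3: (0.0031, 0.0909, -0.2518)
  A=0.1769, B=-0.2518, C=(l²−L²−A²−y'²−z²)/(2L)=-0.0529
  γ=atan2(-0.2518,0.1769)=-0.9582;  ψ=arccos(-0.1718)=1.7435;  θ3=γ+ψ≈0.7852

θ₁ = 0.0868, θ₂ = 1.3965, θ₃ = 0.7852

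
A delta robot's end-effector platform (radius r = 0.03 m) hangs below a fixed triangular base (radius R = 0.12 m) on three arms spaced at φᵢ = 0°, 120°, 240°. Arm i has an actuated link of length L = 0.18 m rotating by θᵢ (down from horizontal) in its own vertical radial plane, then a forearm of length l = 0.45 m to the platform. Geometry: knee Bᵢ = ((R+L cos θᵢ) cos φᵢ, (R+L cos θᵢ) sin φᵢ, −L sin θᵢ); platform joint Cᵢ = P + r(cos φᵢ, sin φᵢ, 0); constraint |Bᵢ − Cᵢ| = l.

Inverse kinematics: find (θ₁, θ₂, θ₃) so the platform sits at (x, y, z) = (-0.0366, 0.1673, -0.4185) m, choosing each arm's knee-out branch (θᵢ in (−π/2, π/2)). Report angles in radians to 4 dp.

θ₁ = 0.6107, θ₂ = -0.0874, θ₃ = 0.8724

rotate P by −φ1: (-0.0366, 0.1673, -0.4185)
  A cos θ + B sin θ = C:  0.1266·cos θ + -0.4185·sin θ = -0.1363
  θ1 = atan2(B,A) + arccos(C/0.4372) = 0.6107
rotate P by −φ2: (0.1632, -0.0520, -0.4185)
  e−x'=-0.0732;  (l²−L²−(e−x')²−y'²−z²)/2L = -0.0364
  √(A²+B²)=0.4249;  θ2 = -1.7439+1.6565 ≈ -0.0874
φ3=240.0° → target in arm frame (-0.1266, -0.1153)
  e−x'=0.2166;  (l²−L²−(e−x')²−y'²−z²)/2L = -0.1813
  θ3 = atan2(B,A) + arccos(C/0.4712) = 0.8724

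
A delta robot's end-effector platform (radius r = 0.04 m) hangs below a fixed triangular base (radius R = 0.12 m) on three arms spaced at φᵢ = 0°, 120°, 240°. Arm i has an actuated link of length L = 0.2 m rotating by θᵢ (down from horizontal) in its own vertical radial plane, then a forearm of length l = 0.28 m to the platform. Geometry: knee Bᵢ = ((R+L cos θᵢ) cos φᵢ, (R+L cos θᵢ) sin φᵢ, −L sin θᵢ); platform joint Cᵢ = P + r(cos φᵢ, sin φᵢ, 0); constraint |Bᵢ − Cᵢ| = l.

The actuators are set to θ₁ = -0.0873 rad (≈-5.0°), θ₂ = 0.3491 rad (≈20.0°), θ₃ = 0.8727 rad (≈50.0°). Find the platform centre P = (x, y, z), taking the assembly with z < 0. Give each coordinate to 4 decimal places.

arm 1 at φ=0.0°: ρ1 = 0.2792;  S1 = (0.2792, 0.0000, 0.0174)
φ2=120.0°: virtual centre (-0.1340, 0.2320, -0.0684), radius l
arm 3 at φ=240.0°: ρ3 = 0.2086;  S3 = (-0.1043, -0.1806, -0.1532)
subtract pairs → two planes through P
linear system: -0.8264x+0.4641y = -0.0018−-0.1717z; -0.7670x+-0.3612y = -0.0113−-0.3413z
Cramer: x(z) = 0.0090-0.3368z;  y(z) = 0.0122-0.2297z
into |P−S₁|² = l²: 1.1662z² + 0.1415z + -0.0049 = 0;  Δ = 0.0430;  z = -0.1496 or 0.0282 → z<0 root = -0.1496
x = 0.0594, y = 0.0465

(0.0594, 0.0465, -0.1496)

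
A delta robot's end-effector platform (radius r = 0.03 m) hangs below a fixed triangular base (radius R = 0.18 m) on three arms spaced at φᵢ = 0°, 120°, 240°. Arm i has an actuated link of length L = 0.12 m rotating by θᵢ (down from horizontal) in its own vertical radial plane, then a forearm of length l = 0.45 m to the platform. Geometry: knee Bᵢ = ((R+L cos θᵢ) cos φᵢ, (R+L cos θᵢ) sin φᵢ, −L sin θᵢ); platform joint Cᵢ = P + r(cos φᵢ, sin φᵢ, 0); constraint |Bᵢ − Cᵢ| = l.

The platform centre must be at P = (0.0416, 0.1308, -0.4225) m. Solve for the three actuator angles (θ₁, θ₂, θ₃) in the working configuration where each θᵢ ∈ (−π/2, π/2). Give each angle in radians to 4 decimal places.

rotate P by −φ1: (0.0416, 0.1308, -0.4225)
  A cos θ + B sin θ = C:  0.1084·cos θ + -0.4225·sin θ = -0.0803
  √(A²+B²)=0.4362;  θ1 = -1.3196+1.7559 ≈ 0.4362
arm 2 (φ=120.0°): x'=0.0925, y'=-0.1014
  A cos θ + B sin θ = C:  0.0575·cos θ + -0.4225·sin θ = -0.0167
  θ2 = atan2(B,A) + arccos(C/0.4264) = 0.1744
φ3=240.0° → target in arm frame (-0.1341, -0.0294)
  A=0.2841, B=-0.4225, C=(l²−L²−A²−y'²−z²)/(2L)=-0.2999
  √(A²+B²)=0.5091;  θ3 = -0.9789+2.2006 ≈ 1.2217

θ₁ = 0.4362, θ₂ = 0.1744, θ₃ = 1.2217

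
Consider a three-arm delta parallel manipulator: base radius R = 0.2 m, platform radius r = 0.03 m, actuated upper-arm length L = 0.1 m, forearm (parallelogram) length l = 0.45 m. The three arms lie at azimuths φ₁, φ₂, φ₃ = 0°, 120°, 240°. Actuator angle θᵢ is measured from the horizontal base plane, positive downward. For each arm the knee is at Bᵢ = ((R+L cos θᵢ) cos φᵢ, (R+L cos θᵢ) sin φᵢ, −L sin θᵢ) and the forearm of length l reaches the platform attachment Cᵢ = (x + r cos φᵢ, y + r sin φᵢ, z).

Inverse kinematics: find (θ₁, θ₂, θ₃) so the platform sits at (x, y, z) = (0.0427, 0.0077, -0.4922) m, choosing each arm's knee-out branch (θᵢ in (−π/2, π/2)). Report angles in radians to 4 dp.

arm 1 (φ=0.0°): x'=0.0427, y'=0.0077
  e−x'=0.1273;  (l²−L²−(e−x')²−y'²−z²)/2L = -0.3301
  γ=atan2(-0.4922,0.1273)=-1.3177;  ψ=arccos(-0.6494)=2.2775;  θ1=γ+ψ≈0.9598
arm 2 (φ=120.0°): x'=-0.0147, y'=-0.0408
  A=0.1847, B=-0.4922, C=(l²−L²−A²−y'²−z²)/(2L)=-0.4277
  √(A²+B²)=0.5257;  θ2 = -1.2118+2.5210 ≈ 1.3091
φ3=240.0° → target in arm frame (-0.0280, 0.0331)
  A=0.1980, B=-0.4922, C=(l²−L²−A²−y'²−z²)/(2L)=-0.4503
  θ3 = atan2(B,A) + arccos(C/0.5305) = 1.3963

θ₁ = 0.9598, θ₂ = 1.3091, θ₃ = 1.3963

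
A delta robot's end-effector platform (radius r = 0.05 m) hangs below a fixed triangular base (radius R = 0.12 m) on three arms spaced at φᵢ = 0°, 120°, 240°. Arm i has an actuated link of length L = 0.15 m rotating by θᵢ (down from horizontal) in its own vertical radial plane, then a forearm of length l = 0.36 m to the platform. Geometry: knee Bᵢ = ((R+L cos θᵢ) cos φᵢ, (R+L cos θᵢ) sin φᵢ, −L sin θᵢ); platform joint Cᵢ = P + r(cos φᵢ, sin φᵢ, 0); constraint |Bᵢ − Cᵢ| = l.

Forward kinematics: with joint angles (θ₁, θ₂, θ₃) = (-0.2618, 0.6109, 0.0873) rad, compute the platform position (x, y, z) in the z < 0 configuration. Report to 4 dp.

arm 1 at φ=0.0°: ρ1 = 0.2149;  S1 = (0.2149, 0.0000, 0.0388)
S2 = (0.1929·cos120.0°, 0.1929·sin120.0°, -0.0860) = (-0.0964, 0.1670, -0.0860)
S3 = (0.2194·cos240.0°, 0.2194·sin240.0°, -0.0131) = (-0.1097, -0.1900, -0.0131)
subtract pairs → two planes through P
linear system: -0.6226x+0.3341y = -0.0031−-0.2497z; -0.6492x+-0.3801y = 0.0006−-0.1038z
det = 0.4535;  x = 0.0021+-0.2857z,  y = -0.0053+0.2150z
sphere 1 gives Az²+Bz+C=0 with A=1.1279, B=0.0417, C=-0.0828;  B²−4AC=0.3752;  roots -0.2900, 0.2531;  negative root z = -0.2900
x = 0.0850, y = -0.0676

(0.0850, -0.0676, -0.2900)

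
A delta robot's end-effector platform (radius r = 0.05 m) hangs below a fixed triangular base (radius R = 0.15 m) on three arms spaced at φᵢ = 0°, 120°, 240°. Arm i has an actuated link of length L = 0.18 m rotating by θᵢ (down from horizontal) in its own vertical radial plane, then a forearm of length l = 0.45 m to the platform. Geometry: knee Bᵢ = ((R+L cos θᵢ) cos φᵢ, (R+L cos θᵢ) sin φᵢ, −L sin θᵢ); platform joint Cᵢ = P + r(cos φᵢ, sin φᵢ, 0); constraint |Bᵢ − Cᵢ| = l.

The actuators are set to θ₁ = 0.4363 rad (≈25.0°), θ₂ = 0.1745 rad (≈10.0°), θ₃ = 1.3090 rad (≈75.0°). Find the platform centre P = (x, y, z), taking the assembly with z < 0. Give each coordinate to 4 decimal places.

(0.0773, 0.2146, -0.4252)

arm 1 at φ=0.0°: (R−r)+L cos θ1 = 0.2631;  centre 1 = (0.2631, 0.0000, -0.0761)
arm 2 at φ=120.0°: (R−r)+L cos θ2 = 0.2773;  centre 2 = (-0.1386, 0.2401, -0.0313)
centre 3 = (0.1466·cos240.0°, 0.1466·sin240.0°, -0.1739) = (-0.0733, -0.1269, -0.1739)
subtract pairs → two planes through P
plane₁₂: -0.8035x+0.4802y+0.0896z = 0.0028
Cramer: x(z) = 0.0199-0.1350z;  y(z) = 0.0391-0.4126z
into |P−centre ₁|² = l²: 1.1884z² + 0.1855z + -0.1360 = 0;  Δ = 0.6810;  z = -0.4252 or 0.2691 → z<0 root = -0.4252
x = 0.0773, y = 0.2146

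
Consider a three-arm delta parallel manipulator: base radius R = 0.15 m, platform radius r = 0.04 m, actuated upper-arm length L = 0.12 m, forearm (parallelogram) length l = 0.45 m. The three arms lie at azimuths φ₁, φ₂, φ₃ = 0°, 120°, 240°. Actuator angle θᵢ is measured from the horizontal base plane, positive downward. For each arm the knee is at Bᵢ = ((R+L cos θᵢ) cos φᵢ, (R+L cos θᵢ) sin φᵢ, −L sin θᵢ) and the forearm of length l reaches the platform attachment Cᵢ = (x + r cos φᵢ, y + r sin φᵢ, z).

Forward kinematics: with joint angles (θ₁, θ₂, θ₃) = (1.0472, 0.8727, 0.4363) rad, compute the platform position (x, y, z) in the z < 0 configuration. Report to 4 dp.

arm 1 at φ=0.0°: ρ1 = 0.1700;  S1 = (0.1700, 0.0000, -0.1039)
φ2=120.0°: virtual centre (-0.0936, 0.1621, -0.0919), radius l
arm 3 at φ=240.0°: ρ3 = 0.2188;  S3 = (-0.1094, -0.1895, -0.0507)
|S₂|²−|S₁|² = 0.0038;  |S₃|²−|S₁|² = 0.0107
linear system: -0.5271x+0.3241y = 0.0038−0.0240z; -0.5588x+-0.3789y = 0.0107−0.1064z
det = 0.3808;  x = -0.0129+0.1144z,  y = -0.0093+0.1121z
into |P−S₁|² = l²: 1.0257z² + 0.1639z + -0.1582 = 0;  Δ = 0.6758;  z = -0.4806 or 0.3208 → z<0 root = -0.4806
x = -0.0679, y = -0.0632

(-0.0679, -0.0632, -0.4806)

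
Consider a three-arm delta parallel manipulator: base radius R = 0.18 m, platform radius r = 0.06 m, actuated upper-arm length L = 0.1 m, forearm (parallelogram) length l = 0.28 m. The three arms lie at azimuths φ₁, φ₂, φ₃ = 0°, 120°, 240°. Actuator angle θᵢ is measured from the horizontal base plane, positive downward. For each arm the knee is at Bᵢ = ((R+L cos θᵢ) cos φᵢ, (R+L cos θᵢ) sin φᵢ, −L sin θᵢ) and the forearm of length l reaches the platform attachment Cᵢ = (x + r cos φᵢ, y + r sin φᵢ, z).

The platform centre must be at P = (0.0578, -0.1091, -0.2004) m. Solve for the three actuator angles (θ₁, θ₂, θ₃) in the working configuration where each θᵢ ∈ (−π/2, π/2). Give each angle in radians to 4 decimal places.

θ₁ = -0.0007, θ₂ = 1.3962, θ₃ = -0.0873

φ1=0.0° → target in arm frame (0.0578, -0.1091)
  A cos θ + B sin θ = C:  0.0622·cos θ + -0.2004·sin θ = 0.0623
  √(A²+B²)=0.2098;  θ1 = -1.2698+1.2691 ≈ -0.0007
arm 2 (φ=120.0°): x'=-0.1234, y'=0.0045
  A=0.2434, B=-0.2004, C=(l²−L²−A²−y'²−z²)/(2L)=-0.1551
  √(A²+B²)=0.3153;  θ2 = -0.6888+2.0851 ≈ 1.3962
φ3=240.0° → target in arm frame (0.0656, 0.1046)
  A=0.0544, B=-0.2004, C=(l²−L²−A²−y'²−z²)/(2L)=0.0717
  √(A²+B²)=0.2077;  θ3 = -1.3056+1.2184 ≈ -0.0873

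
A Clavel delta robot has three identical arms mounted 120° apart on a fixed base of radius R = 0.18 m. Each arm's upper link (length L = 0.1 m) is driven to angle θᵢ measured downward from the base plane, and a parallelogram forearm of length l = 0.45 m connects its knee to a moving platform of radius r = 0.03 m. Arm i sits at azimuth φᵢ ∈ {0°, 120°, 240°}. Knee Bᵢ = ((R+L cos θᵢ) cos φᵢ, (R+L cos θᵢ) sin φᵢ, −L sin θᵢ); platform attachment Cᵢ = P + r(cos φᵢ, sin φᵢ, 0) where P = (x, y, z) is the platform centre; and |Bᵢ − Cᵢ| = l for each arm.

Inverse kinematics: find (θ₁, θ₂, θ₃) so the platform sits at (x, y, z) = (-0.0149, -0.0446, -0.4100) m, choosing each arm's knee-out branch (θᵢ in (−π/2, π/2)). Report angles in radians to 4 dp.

θ₁ = 0.4365, θ₂ = 0.5241, θ₃ = 0.0878

φ1=0.0° → target in arm frame (-0.0149, -0.0446)
  A=0.1649, B=-0.4100, C=(l²−L²−A²−y'²−z²)/(2L)=-0.0239
  θ1 = atan2(B,A) + arccos(C/0.4419) = 0.4365
φ2=120.0° → target in arm frame (-0.0312, 0.0352)
  A=0.1812, B=-0.4100, C=(l²−L²−A²−y'²−z²)/(2L)=-0.0483
  γ=atan2(-0.4100,0.1812)=-1.1547;  ψ=arccos(-0.1078)=1.6788;  θ2=γ+ψ≈0.5241
rotate P by −φ3: (0.0461, 0.0094, -0.4100)
  A=0.1039, B=-0.4100, C=(l²−L²−A²−y'²−z²)/(2L)=0.0676
  √(A²+B²)=0.4230;  θ3 = -1.3225+1.4104 ≈ 0.0878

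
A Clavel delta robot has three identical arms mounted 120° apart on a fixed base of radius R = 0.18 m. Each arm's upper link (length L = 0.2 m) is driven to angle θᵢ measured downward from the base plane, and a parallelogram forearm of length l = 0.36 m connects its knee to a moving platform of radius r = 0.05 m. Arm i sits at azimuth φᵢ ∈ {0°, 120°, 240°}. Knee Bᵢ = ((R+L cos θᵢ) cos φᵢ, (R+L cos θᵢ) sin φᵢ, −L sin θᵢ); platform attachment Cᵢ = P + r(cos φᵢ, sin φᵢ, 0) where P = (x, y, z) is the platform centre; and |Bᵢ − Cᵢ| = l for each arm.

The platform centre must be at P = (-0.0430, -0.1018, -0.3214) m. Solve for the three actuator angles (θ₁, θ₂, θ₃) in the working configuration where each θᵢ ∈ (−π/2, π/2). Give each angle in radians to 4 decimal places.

θ₁ = 0.8726, θ₂ = 0.9596, θ₃ = 0.1744

φ1=0.0° → target in arm frame (-0.0430, -0.1018)
  A=0.1730, B=-0.3214, C=(l²−L²−A²−y'²−z²)/(2L)=-0.1350
  √(A²+B²)=0.3650;  θ1 = -1.0770+1.9496 ≈ 0.8726
φ2=120.0° → target in arm frame (-0.0667, 0.0881)
  e−x'=0.1967;  (l²−L²−(e−x')²−y'²−z²)/2L = -0.1504
  √(A²+B²)=0.3768;  θ2 = -1.0217+1.9813 ≈ 0.9596
rotate P by −φ3: (0.1097, 0.0137, -0.3214)
  e−x'=0.0203;  (l²−L²−(e−x')²−y'²−z²)/2L = -0.0357
  √(A²+B²)=0.3220;  θ3 = -1.5076+1.6820 ≈ 0.1744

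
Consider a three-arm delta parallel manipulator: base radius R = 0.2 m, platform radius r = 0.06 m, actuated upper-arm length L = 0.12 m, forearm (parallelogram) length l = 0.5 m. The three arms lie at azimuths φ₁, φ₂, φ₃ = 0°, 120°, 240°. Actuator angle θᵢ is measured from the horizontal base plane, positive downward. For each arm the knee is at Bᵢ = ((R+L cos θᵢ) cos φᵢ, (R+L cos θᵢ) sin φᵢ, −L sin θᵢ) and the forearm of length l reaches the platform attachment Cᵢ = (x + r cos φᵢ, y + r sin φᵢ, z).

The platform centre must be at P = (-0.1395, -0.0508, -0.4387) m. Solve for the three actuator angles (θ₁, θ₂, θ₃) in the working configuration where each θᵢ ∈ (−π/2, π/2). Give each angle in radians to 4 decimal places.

rotate P by −φ1: (-0.1395, -0.0508, -0.4387)
  A=0.2795, B=-0.4387, C=(l²−L²−A²−y'²−z²)/(2L)=-0.1565
  θ1 = atan2(B,A) + arccos(C/0.5202) = 0.8728
rotate P by −φ2: (0.0258, 0.1462, -0.4387)
  A=0.1142, B=-0.4387, C=(l²−L²−A²−y'²−z²)/(2L)=0.0363
  γ=atan2(-0.4387,0.1142)=-1.3160;  ψ=arccos(0.0801)=1.4906;  θ2=γ+ψ≈0.1746
rotate P by −φ3: (0.1137, -0.0954, -0.4387)
  e−x'=0.0263;  (l²−L²−(e−x')²−y'²−z²)/2L = 0.1390
  θ3 = atan2(B,A) + arccos(C/0.4395) = -0.2619

θ₁ = 0.8728, θ₂ = 0.1746, θ₃ = -0.2619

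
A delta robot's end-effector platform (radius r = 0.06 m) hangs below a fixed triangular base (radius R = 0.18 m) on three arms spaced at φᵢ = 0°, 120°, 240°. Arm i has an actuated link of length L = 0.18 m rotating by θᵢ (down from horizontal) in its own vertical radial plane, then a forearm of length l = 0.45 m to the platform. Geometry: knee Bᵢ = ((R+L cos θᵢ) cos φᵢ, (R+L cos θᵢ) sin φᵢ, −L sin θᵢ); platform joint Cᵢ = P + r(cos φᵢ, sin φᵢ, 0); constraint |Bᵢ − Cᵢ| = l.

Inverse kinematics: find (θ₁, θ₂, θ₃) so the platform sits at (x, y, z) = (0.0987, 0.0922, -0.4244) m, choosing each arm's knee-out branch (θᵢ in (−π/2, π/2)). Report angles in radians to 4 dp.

θ₁ = 0.1745, θ₂ = 0.4361, θ₃ = 0.9597

φ1=0.0° → target in arm frame (0.0987, 0.0922)
  A cos θ + B sin θ = C:  0.0213·cos θ + -0.4244·sin θ = -0.0527
  θ1 = atan2(B,A) + arccos(C/0.4249) = 0.1745
rotate P by −φ2: (0.0305, -0.1316, -0.4244)
  A cos θ + B sin θ = C:  0.0895·cos θ + -0.4244·sin θ = -0.0982
  θ2 = atan2(B,A) + arccos(C/0.4337) = 0.4361
arm 3 (φ=240.0°): x'=-0.1292, y'=0.0394
  e−x'=0.2492;  (l²−L²−(e−x')²−y'²−z²)/2L = -0.2046
  √(A²+B²)=0.4922;  θ3 = -1.0399+1.9996 ≈ 0.9597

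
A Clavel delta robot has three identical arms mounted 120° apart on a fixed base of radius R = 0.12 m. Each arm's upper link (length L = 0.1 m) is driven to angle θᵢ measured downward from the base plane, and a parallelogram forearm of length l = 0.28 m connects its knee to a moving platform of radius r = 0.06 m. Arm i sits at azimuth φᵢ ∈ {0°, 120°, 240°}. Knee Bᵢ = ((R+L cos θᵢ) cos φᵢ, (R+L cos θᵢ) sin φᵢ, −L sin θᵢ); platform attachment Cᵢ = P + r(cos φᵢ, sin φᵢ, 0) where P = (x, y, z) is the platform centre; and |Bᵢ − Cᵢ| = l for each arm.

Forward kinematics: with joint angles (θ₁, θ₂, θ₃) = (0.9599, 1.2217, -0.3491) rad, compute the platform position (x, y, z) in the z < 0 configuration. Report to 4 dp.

(-0.0506, -0.1550, -0.2437)

O1 = (0.1174·cos0.0°, 0.1174·sin0.0°, -0.0819) = (0.1174, 0.0000, -0.0819)
arm 2 at φ=120.0°: e+L cos θ2 = 0.0942;  O2 = (-0.0471, 0.0816, -0.0940)
arm 3 at φ=240.0°: e+L cos θ3 = 0.1540;  O3 = (-0.0770, -0.1333, 0.0342)
|O₂|²−|O₁|² = -0.0028;  |O₃|²−|O₁|² = 0.0044
plane₁₂: -0.3289x+0.1632y+-0.0241z = -0.0028
Cramer: x(z) = 0.0002+0.2082z;  y(z) = -0.0167+0.5674z
quadratic in z: (1.3653)z²+(0.0961)z+(-0.0577)=0, √Δ=0.5694 → z ∈ {-0.2437, 0.1733}; z = -0.2437 (taking z<0)
x = -0.0506, y = -0.1550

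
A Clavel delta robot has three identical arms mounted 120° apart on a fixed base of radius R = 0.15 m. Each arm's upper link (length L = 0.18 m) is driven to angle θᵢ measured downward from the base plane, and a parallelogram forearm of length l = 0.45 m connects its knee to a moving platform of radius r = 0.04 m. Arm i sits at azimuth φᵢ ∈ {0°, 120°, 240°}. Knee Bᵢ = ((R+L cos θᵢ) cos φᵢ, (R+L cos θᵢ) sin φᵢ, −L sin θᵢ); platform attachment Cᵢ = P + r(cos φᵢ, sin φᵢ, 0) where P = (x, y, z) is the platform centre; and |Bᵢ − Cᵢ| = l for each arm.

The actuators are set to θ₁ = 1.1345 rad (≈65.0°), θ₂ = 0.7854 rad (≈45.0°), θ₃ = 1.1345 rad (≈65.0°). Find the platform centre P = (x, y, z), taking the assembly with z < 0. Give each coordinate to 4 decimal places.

(-0.0383, 0.0663, -0.5476)

arm 1 at φ=0.0°: e+L cos θ1 = 0.1861;  centre 1 = (0.1861, 0.0000, -0.1631)
centre 2 = (0.2373·cos120.0°, 0.2373·sin120.0°, -0.1273) = (-0.1186, 0.2055, -0.1273)
φ3=240.0°: virtual centre (-0.0930, -0.1611, -0.1631), radius l
eliminate P² terms by subtracting sphere 1 from 2 and 3
[-0.6094 0.4110 0.0717]·P = 0.0113;  [-0.5582 -0.3223 0.0000]·P = 0.0000
Cramer: x(z) = -0.0085+0.0543z;  y(z) = 0.0148-0.0940z
into |P−centre ₁|² = l²: 1.0118z² + 0.3024z + -0.1378 = 0;  Δ = 0.6491;  z = -0.5476 or 0.2487 → z<0 root = -0.5476
x = -0.0383, y = 0.0663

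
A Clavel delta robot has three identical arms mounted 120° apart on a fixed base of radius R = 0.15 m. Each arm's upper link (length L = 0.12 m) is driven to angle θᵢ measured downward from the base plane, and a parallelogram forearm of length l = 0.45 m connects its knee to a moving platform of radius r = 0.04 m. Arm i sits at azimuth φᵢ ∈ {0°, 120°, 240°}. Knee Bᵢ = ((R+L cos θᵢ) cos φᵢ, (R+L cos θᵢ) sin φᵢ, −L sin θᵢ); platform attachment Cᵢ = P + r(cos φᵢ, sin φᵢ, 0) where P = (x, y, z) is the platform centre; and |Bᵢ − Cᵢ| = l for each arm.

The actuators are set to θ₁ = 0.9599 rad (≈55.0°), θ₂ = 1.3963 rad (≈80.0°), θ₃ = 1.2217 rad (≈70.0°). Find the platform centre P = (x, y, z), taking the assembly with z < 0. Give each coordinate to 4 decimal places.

arm 1 at φ=0.0°: ρ1 = 0.1788;  O1 = (0.1788, 0.0000, -0.0983)
arm 2 at φ=120.0°: ρ2 = 0.1308;  O2 = (-0.0654, 0.1133, -0.1182)
φ3=240.0°: virtual centre (-0.0755, -0.1308, -0.1128), radius l
eliminate P² terms by subtracting sphere 1 from 2 and 3
linear system: -0.4885x+0.2266y = -0.0106−-0.0398z; -0.5087x+-0.2616y = -0.0061−-0.0289z
det = 0.2431;  x = 0.0171+-0.0698z,  y = -0.0098+0.0251z
into |P−O₁|² = l²: 1.0055z² + 0.2187z + -0.1666 = 0;  Δ = 0.7178;  z = -0.5300 or 0.3126 → z<0 root = -0.5300
x = 0.0540, y = -0.0231

(0.0540, -0.0231, -0.5300)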